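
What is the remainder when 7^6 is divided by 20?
By repeated squaring mod 20: 7^{1}≡7, 7^{2}≡9, 7^{4}≡1. Then 7^{6} = 7^{4+2} ≡ 1 × 9 ≡ 9 mod 20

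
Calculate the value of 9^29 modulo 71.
By repeated squaring (mod 71): 9^{1}≡9, 9^{2}≡10, 9^{4}≡29, 9^{8}≡60, 9^{16}≡50. Then 9^{29} = 9^{16+8+4+1} ≡ 50 × 60 × 29 × 9 ≡ 12 (mod 71)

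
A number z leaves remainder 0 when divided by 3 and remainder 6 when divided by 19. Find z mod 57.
M = 3 × 19 = 57. M₁ = 19, y₁ ≡ 1 mod 3. M₂ = 3, y₂ ≡ 13 mod 19. z = 0×19×1 + 6×3×13 ≡ 6 mod 57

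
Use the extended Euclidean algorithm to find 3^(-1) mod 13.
Extended GCD: 3(-4) + 13(1) = 1. So 3^(-1) ≡ -4 ≡ 9 mod 13. Verify: 3 × 9 = 27 ≡ 1 mod 13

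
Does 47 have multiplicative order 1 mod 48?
Powers of 47 mod 48: 47^1≡47, 47^2≡1. 47^1≡47≢1, so ord ≠ 1. No, the actual order is 2.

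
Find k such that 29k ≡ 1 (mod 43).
Since 43 is prime, by Fermat 29^(-1) ≡ 29^{41} ≡ 3 (mod 43). Verify: 29 × 3 = 87 ≡ 1 (mod 43)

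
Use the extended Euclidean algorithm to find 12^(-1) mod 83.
Extended GCD: 12(7) + 83(-1) = 1. So 12^(-1) ≡ 7 mod 83. Verify: 12 × 7 = 84 ≡ 1 mod 83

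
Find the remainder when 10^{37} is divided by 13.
By Fermat: 10^{12} ≡ 1 mod 13. 37 = 3×12 + 1. So 10^{37} ≡ 10^{1} ≡ 10 mod 13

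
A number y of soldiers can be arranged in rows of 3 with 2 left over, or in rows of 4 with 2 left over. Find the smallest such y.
M = 3 × 4 = 12. M₁ = 4, y₁ ≡ 1 mod 3. M₂ = 3, y₂ ≡ 3 mod 4. y = 2×4×1 + 2×3×3 ≡ 2 mod 12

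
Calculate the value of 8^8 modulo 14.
By repeated squaring mod 14: 8^{1}≡8, 8^{2}≡8, 8^{4}≡8, 8^{8}≡8. So 8^{8} ≡ 8 mod 14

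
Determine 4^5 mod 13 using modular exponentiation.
By repeated squaring mod 13: 4^{1}≡4, 4^{2}≡3, 4^{4}≡9. Then 4^{5} = 4^{4+1} ≡ 9 × 4 ≡ 10 mod 13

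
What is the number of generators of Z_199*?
There are φ(199-1) = φ(198) = 60 primitive roots modulo 199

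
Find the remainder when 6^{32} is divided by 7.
By Fermat: 6^{6} ≡ 1 mod 7. 32 = 5×6 + 2. So 6^{32} ≡ 6^{2} ≡ 1 mod 7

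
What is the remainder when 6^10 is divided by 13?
By repeated squaring mod 13: 6^{1}≡6, 6^{2}≡10, 6^{4}≡9, 6^{8}≡3. Then 6^{10} = 6^{8+2} ≡ 3 × 10 ≡ 4 mod 13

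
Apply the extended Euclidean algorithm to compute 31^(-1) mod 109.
Extended GCD: 31(-7) + 109(2) = 1. So 31^(-1) ≡ -7 ≡ 102 (mod 109). Verify: 31 × 102 = 3162 ≡ 1 (mod 109)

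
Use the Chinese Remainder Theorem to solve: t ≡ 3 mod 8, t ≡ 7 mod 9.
M = 8 × 9 = 72. M₁ = 9, y₁ ≡ 1 mod 8. M₂ = 8, y₂ ≡ 8 mod 9. t = 3×9×1 + 7×8×8 ≡ 43 mod 72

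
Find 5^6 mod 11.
By repeated squaring mod 11: 5^{1}≡5, 5^{2}≡3, 5^{4}≡9. Then 5^{6} = 5^{4+2} ≡ 9 × 3 ≡ 5 mod 11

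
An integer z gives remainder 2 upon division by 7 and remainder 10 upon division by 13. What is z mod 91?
M = 7 × 13 = 91. M₁ = 13, y₁ ≡ 6 mod 7. M₂ = 7, y₂ ≡ 2 mod 13. z = 2×13×6 + 10×7×2 ≡ 23 mod 91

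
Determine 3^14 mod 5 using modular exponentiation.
Using Fermat: 3^{4} ≡ 1 (mod 5). 14 ≡ 2 (mod 4). So 3^{14} ≡ 3^{2} ≡ 4 (mod 5)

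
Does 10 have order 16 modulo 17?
ord_17(10) divides 16. For each prime q|16: 10^{8}≡16, none ≡ 1. So 10 has order 16 and is a primitive root mod 17.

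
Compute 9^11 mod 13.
By repeated squaring (mod 13): 9^{1}≡9, 9^{2}≡3, 9^{4}≡9, 9^{8}≡3. Then 9^{11} = 9^{8+2+1} ≡ 3 × 3 × 9 ≡ 3 (mod 13)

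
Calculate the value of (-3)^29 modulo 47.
By repeated squaring mod 47: (-3)^{1}≡44, (-3)^{2}≡9, (-3)^{4}≡34, (-3)^{8}≡28, (-3)^{16}≡32. Then (-3)^{29} = (-3)^{16+8+4+1} ≡ 32 × 28 × 34 × 44 ≡ 23 mod 47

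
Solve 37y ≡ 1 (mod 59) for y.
Since 59 is prime, by Fermat 37^(-1) ≡ 37^{57} ≡ 8 (mod 59). Verify: 37 × 8 = 296 ≡ 1 (mod 59)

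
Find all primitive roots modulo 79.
There are φ(78) = 24 primitive roots mod 79: {3, 6, 7, 28, 29, 30, 34, 35, 37, 39, 43, 47, 48, 53, 54, 59, 60, 63, 66, 68, 70, 74, 75, 77}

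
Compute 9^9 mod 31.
By repeated squaring mod 31: 9^{1}≡9, 9^{2}≡19, 9^{4}≡20, 9^{8}≡28. Then 9^{9} = 9^{8+1} ≡ 28 × 9 ≡ 4 mod 31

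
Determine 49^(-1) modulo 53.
Since 53 is prime, by Fermat 49^(-1) ≡ 49^{51} ≡ 13 (mod 53). Verify: 49 × 13 = 637 ≡ 1 (mod 53)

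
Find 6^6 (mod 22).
By repeated squaring (mod 22): 6^{1}≡6, 6^{2}≡14, 6^{4}≡20. Then 6^{6} = 6^{4+2} ≡ 20 × 14 ≡ 16 (mod 22)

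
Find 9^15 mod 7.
Using Fermat: 9^{6} ≡ 1 mod 7. 15 ≡ 3 mod 6. So 9^{15} ≡ 9^{3} ≡ 1 mod 7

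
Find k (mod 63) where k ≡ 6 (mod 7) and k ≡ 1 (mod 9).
M = 7 × 9 = 63. M₁ = 9, y₁ ≡ 4 (mod 7). M₂ = 7, y₂ ≡ 4 (mod 9). k = 6×9×4 + 1×7×4 ≡ 55 (mod 63)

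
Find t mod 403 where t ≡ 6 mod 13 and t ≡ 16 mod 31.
M = 13 × 31 = 403. M₁ = 31, y₁ ≡ 8 mod 13. M₂ = 13, y₂ ≡ 12 mod 31. t = 6×31×8 + 16×13×12 ≡ 357 mod 403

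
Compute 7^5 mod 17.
By repeated squaring (mod 17): 7^{1}≡7, 7^{2}≡15, 7^{4}≡4. Then 7^{5} = 7^{4+1} ≡ 4 × 7 ≡ 11 (mod 17)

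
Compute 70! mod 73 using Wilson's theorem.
(72)! = (70)! × (71) × (72) ≡ -1 mod 73. So (70)! ≡ -1 × [(72)(71)]^(-1) ≡ 36 mod 73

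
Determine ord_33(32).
Powers of 32 mod 33: 32^1≡32, 32^2≡1. ord_33(32) = 2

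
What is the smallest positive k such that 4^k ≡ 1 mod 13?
Powers of 4 mod 13: 4^1≡4, 4^2≡3, 4^3≡12, 4^4≡9, 4^5≡10, 4^6≡1. ord_13(4) = 6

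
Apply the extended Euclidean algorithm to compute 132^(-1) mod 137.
Extended GCD: 132(-55) + 137(53) = 1. So 132^(-1) ≡ -55 ≡ 82 mod 137. Verify: 132 × 82 = 10824 ≡ 1 mod 137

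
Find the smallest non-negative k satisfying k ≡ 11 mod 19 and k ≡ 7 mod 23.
M = 19 × 23 = 437. M₁ = 23, y₁ ≡ 5 mod 19. M₂ = 19, y₂ ≡ 17 mod 23. k = 11×23×5 + 7×19×17 ≡ 30 mod 437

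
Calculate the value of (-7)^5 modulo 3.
Using Fermat: (-7)^{2} ≡ 1 (mod 3). 5 ≡ 1 (mod 2). So (-7)^{5} ≡ (-7)^{1} ≡ 2 (mod 3)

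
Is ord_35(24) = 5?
Powers of 24 mod 35: 24^1≡24, 24^2≡16, 24^3≡34, 24^4≡11, 24^5≡19, 24^6≡1. 24^5≡19≢1, so ord ≠ 5. No, the actual order is 6.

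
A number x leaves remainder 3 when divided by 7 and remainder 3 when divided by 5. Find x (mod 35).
M = 7 × 5 = 35. M₁ = 5, y₁ ≡ 3 (mod 7). M₂ = 7, y₂ ≡ 3 (mod 5). x = 3×5×3 + 3×7×3 ≡ 3 (mod 35)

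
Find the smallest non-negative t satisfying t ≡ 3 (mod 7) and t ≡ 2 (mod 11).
M = 7 × 11 = 77. M₁ = 11, y₁ ≡ 2 (mod 7). M₂ = 7, y₂ ≡ 8 (mod 11). t = 3×11×2 + 2×7×8 ≡ 24 (mod 77)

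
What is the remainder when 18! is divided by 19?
By Wilson's theorem, (18)! ≡ -1 ≡ 18 mod 19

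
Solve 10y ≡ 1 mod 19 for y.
Since 19 is prime, by Fermat 10^(-1) ≡ 10^{17} ≡ 2 mod 19. Verify: 10 × 2 = 20 ≡ 1 mod 19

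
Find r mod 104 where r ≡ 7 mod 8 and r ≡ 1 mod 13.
M = 8 × 13 = 104. M₁ = 13, y₁ ≡ 5 mod 8. M₂ = 8, y₂ ≡ 5 mod 13. r = 7×13×5 + 1×8×5 ≡ 79 mod 104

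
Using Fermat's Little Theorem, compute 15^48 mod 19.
By Fermat: 15^{18} ≡ 1 (mod 19). 48 = 2×18 + 12. So 15^{48} ≡ 15^{12} ≡ 7 (mod 19)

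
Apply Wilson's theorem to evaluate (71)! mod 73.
(72)! = (71)! × (72) ≡ -1 (mod 73). So (71)! ≡ -1 × (72)^(-1) ≡ (-1)×(-1) = 1 (mod 73)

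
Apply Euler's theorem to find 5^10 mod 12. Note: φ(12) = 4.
By Euler: 5^{4} ≡ 1 mod 12 since gcd(5, 12) = 1. 10 = 2×4 + 2. So 5^{10} ≡ 5^{2} ≡ 1 mod 12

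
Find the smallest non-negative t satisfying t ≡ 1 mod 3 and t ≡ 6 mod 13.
M = 3 × 13 = 39. M₁ = 13, y₁ ≡ 1 mod 3. M₂ = 3, y₂ ≡ 9 mod 13. t = 1×13×1 + 6×3×9 ≡ 19 mod 39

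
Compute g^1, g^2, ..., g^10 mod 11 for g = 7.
7^1, 7^2, ..., 7^{10} mod 11: [7, 5, 2, 3, 10, 4, 6, 9, 8, 1]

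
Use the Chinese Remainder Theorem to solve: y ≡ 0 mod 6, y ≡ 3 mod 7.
M = 6 × 7 = 42. M₁ = 7, y₁ ≡ 1 mod 6. M₂ = 6, y₂ ≡ 6 mod 7. y = 0×7×1 + 3×6×6 ≡ 24 mod 42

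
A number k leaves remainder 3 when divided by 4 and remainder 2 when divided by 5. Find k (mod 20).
M = 4 × 5 = 20. M₁ = 5, y₁ ≡ 1 (mod 4). M₂ = 4, y₂ ≡ 4 (mod 5). k = 3×5×1 + 2×4×4 ≡ 7 (mod 20)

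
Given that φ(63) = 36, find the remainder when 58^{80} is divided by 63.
By Euler: 58^{36} ≡ 1 mod 63 since gcd(58, 63) = 1. 80 = 2×36 + 8. So 58^{80} ≡ 58^{8} ≡ 25 mod 63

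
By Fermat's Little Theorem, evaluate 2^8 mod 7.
By Fermat: 2^{6} ≡ 1 (mod 7). So 2^{8} = 2^{6} · 2^{2} ≡ 2^{2} ≡ 4 (mod 7)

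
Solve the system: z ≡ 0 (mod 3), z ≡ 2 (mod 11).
M = 3 × 11 = 33. M₁ = 11, y₁ ≡ 2 (mod 3). M₂ = 3, y₂ ≡ 4 (mod 11). z = 0×11×2 + 2×3×4 ≡ 24 (mod 33)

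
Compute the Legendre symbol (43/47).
(43/47) = 43^{23} mod 47 = -1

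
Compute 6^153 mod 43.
Using Fermat: 6^{42} ≡ 1 mod 43. 153 ≡ 27 mod 42. So 6^{153} ≡ 6^{27} ≡ 1 mod 43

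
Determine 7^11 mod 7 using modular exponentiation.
By repeated squaring mod 7: 7^{1}≡0, 7^{2}≡0, 7^{4}≡0, 7^{8}≡0. Then 7^{11} = 7^{8+2+1} ≡ 0 × 0 × 0 ≡ 0 mod 7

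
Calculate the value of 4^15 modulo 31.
By repeated squaring (mod 31): 4^{1}≡4, 4^{2}≡16, 4^{4}≡8, 4^{8}≡2. Then 4^{15} = 4^{8+4+2+1} ≡ 2 × 8 × 16 × 4 ≡ 1 (mod 31)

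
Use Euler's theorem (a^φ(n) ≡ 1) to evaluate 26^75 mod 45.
By Euler: 26^{24} ≡ 1 mod 45 since gcd(26, 45) = 1. 75 = 3×24 + 3. So 26^{75} ≡ 26^{3} ≡ 26 mod 45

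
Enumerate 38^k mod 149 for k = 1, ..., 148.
38^1, 38^2, ..., 38^{148} mod 149: [38, 103, 40, 30, 97, 110, 8, 6, 79, 22, 91, 31, 135, 64, 48, 36, 27, 132, 99, 37, 65, 86, 139, 67, 13, 47, 147, 73, 92, 69, 89, 104, 78, 133, 137, 140, 105, 116, 87, 28, 21, 53, 77, 95, 34, 100, 75, 19, 126, 20, 15, 123, 55, 4, 3, 114, 11, 120, 90, 142, 32, 24, 18, 88, 66, 124, 93, 107, 43, 144, 108, 81, 98, 148, 111, 46, 109, 119, 52, 39, 141, 143, 70, 127, 58, 118, 14, 85, 101, 113, 122, 17, 50, 112, 84, 63, 10, 82, 136, 102, 2, 76, 57, 80, 60, 45, 71, 16, 12, 9, 44, 33, 62, 121, 128, 96, 72, 54, 115, 49, 74, 130, 23, 129, 134, 26, 94, 145, 146, 35, 138, 29, 59, 7, 117, 125, 131, 61, 83, 25, 56, 42, 106, 5, 41, 68, 51, 1]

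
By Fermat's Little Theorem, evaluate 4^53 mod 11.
By Fermat: 4^{10} ≡ 1 (mod 11). 53 = 5×10 + 3. So 4^{53} ≡ 4^{3} ≡ 9 (mod 11)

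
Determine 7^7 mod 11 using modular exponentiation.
By repeated squaring mod 11: 7^{1}≡7, 7^{2}≡5, 7^{4}≡3. Then 7^{7} = 7^{4+2+1} ≡ 3 × 5 × 7 ≡ 6 mod 11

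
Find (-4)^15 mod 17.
By repeated squaring mod 17: (-4)^{1}≡13, (-4)^{2}≡16, (-4)^{4}≡1, (-4)^{8}≡1. Then (-4)^{15} = (-4)^{8+4+2+1} ≡ 1 × 1 × 16 × 13 ≡ 4 mod 17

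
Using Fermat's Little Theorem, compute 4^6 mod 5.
By Fermat: 4^{4} ≡ 1 (mod 5). So 4^{6} = 4^{4} · 4^{2} ≡ 4^{2} ≡ 1 (mod 5)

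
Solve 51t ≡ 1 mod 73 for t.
Since 73 is prime, by Fermat 51^(-1) ≡ 51^{71} ≡ 63 mod 73. Verify: 51 × 63 = 3213 ≡ 1 mod 73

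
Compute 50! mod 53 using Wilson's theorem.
(52)! = (50)! × (51) × (52) ≡ -1 mod 53. So (50)! ≡ -1 × [(52)(51)]^(-1) ≡ 26 mod 53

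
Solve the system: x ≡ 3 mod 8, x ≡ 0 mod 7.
M = 8 × 7 = 56. M₁ = 7, y₁ ≡ 7 mod 8. M₂ = 8, y₂ ≡ 1 mod 7. x = 3×7×7 + 0×8×1 ≡ 35 mod 56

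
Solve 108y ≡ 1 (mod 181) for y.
Since 181 is prime, by Fermat 108^(-1) ≡ 108^{179} ≡ 119 (mod 181). Verify: 108 × 119 = 12852 ≡ 1 (mod 181)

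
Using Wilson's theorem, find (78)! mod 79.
By Wilson's theorem, (78)! ≡ -1 ≡ 78 (mod 79)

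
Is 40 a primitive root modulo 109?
ord_109(40) divides 108. For each prime q|108: 40^{54}≡108, 40^{36}≡63, none ≡ 1. So 40 has order 108 and is a primitive root mod 109.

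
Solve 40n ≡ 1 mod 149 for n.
Since 149 is prime, by Fermat 40^(-1) ≡ 40^{147} ≡ 41 mod 149. Verify: 40 × 41 = 1640 ≡ 1 mod 149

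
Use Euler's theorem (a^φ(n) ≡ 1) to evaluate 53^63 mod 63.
By Euler: 53^{36} ≡ 1 mod 63 since gcd(53, 63) = 1. 63 = 1×36 + 27. So 53^{63} ≡ 53^{27} ≡ 8 mod 63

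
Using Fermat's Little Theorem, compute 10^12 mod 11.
By Fermat: 10^{10} ≡ 1 (mod 11). So 10^{12} = 10^{10} · 10^{2} ≡ 10^{2} ≡ 1 (mod 11)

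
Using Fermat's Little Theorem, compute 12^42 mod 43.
By Fermat's Little Theorem, 12^{42} ≡ 1 mod 43 since 43 is prime and gcd(12, 43) = 1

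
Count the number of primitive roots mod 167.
Number of primitive roots mod 167 = φ(p-1) = φ(166) = 82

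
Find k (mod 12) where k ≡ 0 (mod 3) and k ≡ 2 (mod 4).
M = 3 × 4 = 12. M₁ = 4, y₁ ≡ 1 (mod 3). M₂ = 3, y₂ ≡ 3 (mod 4). k = 0×4×1 + 2×3×3 ≡ 6 (mod 12)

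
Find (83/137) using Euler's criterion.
(83/137) = 83^{68} mod 137 = -1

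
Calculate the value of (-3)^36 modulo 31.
Using Fermat: (-3)^{30} ≡ 1 (mod 31). 36 ≡ 6 (mod 30). So (-3)^{36} ≡ (-3)^{6} ≡ 16 (mod 31)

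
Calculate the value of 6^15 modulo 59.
By repeated squaring mod 59: 6^{1}≡6, 6^{2}≡36, 6^{4}≡57, 6^{8}≡4. Then 6^{15} = 6^{8+4+2+1} ≡ 4 × 57 × 36 × 6 ≡ 42 mod 59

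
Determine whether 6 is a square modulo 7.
By Euler's criterion: 6^{3} ≡ 6 mod 7. Since this equals -1 (≡ 6), 6 is not a QR.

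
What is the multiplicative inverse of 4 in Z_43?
Since 43 is prime, by Fermat 4^(-1) ≡ 4^{41} ≡ 11 mod 43. Verify: 4 × 11 = 44 ≡ 1 mod 43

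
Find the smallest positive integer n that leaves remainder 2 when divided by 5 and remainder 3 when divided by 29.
M = 5 × 29 = 145. M₁ = 29, y₁ ≡ 4 (mod 5). M₂ = 5, y₂ ≡ 6 (mod 29). n = 2×29×4 + 3×5×6 ≡ 32 (mod 145)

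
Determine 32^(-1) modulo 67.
Since 67 is prime, by Fermat 32^(-1) ≡ 32^{65} ≡ 44 (mod 67). Verify: 32 × 44 = 1408 ≡ 1 (mod 67)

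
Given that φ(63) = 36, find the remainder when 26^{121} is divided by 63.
By Euler: 26^{36} ≡ 1 (mod 63) since gcd(26, 63) = 1. 121 = 3×36 + 13. So 26^{121} ≡ 26^{13} ≡ 26 (mod 63)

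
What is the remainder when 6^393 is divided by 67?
Using Fermat: 6^{66} ≡ 1 mod 67. 393 ≡ 63 mod 66. So 6^{393} ≡ 6^{63} ≡ 9 mod 67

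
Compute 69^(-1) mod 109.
Since 109 is prime, by Fermat 69^(-1) ≡ 69^{107} ≡ 79 mod 109. Verify: 69 × 79 = 5451 ≡ 1 mod 109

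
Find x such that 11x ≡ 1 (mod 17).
Since 17 is prime, by Fermat 11^(-1) ≡ 11^{15} ≡ 14 (mod 17). Verify: 11 × 14 = 154 ≡ 1 (mod 17)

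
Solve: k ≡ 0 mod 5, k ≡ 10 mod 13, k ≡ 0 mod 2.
M = 5 × 13 × 2 = 130. M₁ = 26, y₁ ≡ 1 mod 5. M₂ = 10, y₂ ≡ 4 mod 13. M₃ = 65, y₃ ≡ 1 mod 2. k = 0×26×1 + 10×10×4 + 0×65×1 ≡ 10 mod 130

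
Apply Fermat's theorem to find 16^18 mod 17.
By Fermat: 16^{16} ≡ 1 mod 17. So 16^{18} = 16^{16} · 16^{2} ≡ 16^{2} ≡ 1 mod 17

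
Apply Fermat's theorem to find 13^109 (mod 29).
By Fermat: 13^{28} ≡ 1 (mod 29). 109 = 3×28 + 25. So 13^{109} ≡ 13^{25} ≡ 4 (mod 29)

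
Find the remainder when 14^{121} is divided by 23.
By Fermat: 14^{22} ≡ 1 (mod 23). 121 = 5×22 + 11. So 14^{121} ≡ 14^{11} ≡ 22 (mod 23)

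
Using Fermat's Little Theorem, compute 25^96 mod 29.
By Fermat: 25^{28} ≡ 1 (mod 29). 96 = 3×28 + 12. So 25^{96} ≡ 25^{12} ≡ 20 (mod 29)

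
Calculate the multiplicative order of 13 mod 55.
Powers of 13 mod 55: 13^1≡13, 13^2≡4, 13^3≡52, 13^4≡16, 13^5≡43, 13^6≡9, 13^7≡7, 13^8≡36, 13^9≡28, 13^10≡34, 13^11≡2, 13^12≡26, 13^13≡8, 13^14≡49, 13^15≡32, 13^16≡31, 13^17≡18, 13^18≡14, 13^19≡17, 13^20≡1. ord_55(13) = 20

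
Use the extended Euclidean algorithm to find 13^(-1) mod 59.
Extended GCD: 13(-9) + 59(2) = 1. So 13^(-1) ≡ -9 ≡ 50 mod 59. Verify: 13 × 50 = 650 ≡ 1 mod 59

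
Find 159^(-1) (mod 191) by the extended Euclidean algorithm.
Extended GCD: 159(-6) + 191(5) = 1. So 159^(-1) ≡ -6 ≡ 185 (mod 191). Verify: 159 × 185 = 29415 ≡ 1 (mod 191)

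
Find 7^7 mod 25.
By repeated squaring mod 25: 7^{1}≡7, 7^{2}≡24, 7^{4}≡1. Then 7^{7} = 7^{4+2+1} ≡ 1 × 24 × 7 ≡ 18 mod 25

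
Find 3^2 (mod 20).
3^{2} = 9 ≡ 9 (mod 20)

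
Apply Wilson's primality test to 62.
(61)! mod 62 = 0. Since 0 ≢ -1 mod 62, 62 is not prime.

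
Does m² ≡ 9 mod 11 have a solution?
By Euler's criterion: 9^{5} ≡ 1 mod 11. Since this equals 1, 9 is a QR.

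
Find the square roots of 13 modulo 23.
The square roots of 13 mod 23 are 6 and 17. Verify: 6² = 36 ≡ 13 (mod 23)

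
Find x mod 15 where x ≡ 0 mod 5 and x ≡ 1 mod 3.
M = 5 × 3 = 15. M₁ = 3, y₁ ≡ 2 mod 5. M₂ = 5, y₂ ≡ 2 mod 3. x = 0×3×2 + 1×5×2 ≡ 10 mod 15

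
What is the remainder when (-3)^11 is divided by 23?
By repeated squaring mod 23: (-3)^{1}≡20, (-3)^{2}≡9, (-3)^{4}≡12, (-3)^{8}≡6. Then (-3)^{11} = (-3)^{8+2+1} ≡ 6 × 9 × 20 ≡ 22 mod 23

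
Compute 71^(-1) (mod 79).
Since 79 is prime, by Fermat 71^(-1) ≡ 71^{77} ≡ 69 (mod 79). Verify: 71 × 69 = 4899 ≡ 1 (mod 79)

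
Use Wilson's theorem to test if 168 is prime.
(167)! mod 168 = 0. Since 0 ≢ -1 mod 168, 168 is not prime.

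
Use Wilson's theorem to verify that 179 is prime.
(178)! mod 179 = 178. Since this equals -1 mod 179, Wilson confirms 179 is prime.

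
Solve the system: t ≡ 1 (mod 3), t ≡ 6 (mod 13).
M = 3 × 13 = 39. M₁ = 13, y₁ ≡ 1 (mod 3). M₂ = 3, y₂ ≡ 9 (mod 13). t = 1×13×1 + 6×3×9 ≡ 19 (mod 39)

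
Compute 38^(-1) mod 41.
Since 41 is prime, by Fermat 38^(-1) ≡ 38^{39} ≡ 27 mod 41. Verify: 38 × 27 = 1026 ≡ 1 mod 41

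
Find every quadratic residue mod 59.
Squares in Z_59*: {1, 3, 4, 5, 7, 9, 12, 15, 16, 17, 19, 20, 21, 22, 25, 26, 27, 28, 29, 35, 36, 41, 45, 46, 48, 49, 51, 53, 57}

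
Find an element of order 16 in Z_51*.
44 has order 16 mod 51 since 44^{16} ≡ 1 (mod 51) and no smaller power works.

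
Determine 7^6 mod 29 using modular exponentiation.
By repeated squaring mod 29: 7^{1}≡7, 7^{2}≡20, 7^{4}≡23. Then 7^{6} = 7^{4+2} ≡ 23 × 20 ≡ 25 mod 29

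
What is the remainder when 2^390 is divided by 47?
Using Fermat: 2^{46} ≡ 1 mod 47. 390 ≡ 22 mod 46. So 2^{390} ≡ 2^{22} ≡ 24 mod 47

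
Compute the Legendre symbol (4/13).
(4/13) = 4^{6} mod 13 = 1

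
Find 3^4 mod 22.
3^{4} = 81 ≡ 15 mod 22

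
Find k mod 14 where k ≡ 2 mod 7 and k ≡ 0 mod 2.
M = 7 × 2 = 14. M₁ = 2, y₁ ≡ 4 mod 7. M₂ = 7, y₂ ≡ 1 mod 2. k = 2×2×4 + 0×7×1 ≡ 2 mod 14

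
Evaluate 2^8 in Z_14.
By repeated squaring mod 14: 2^{1}≡2, 2^{2}≡4, 2^{4}≡2, 2^{8}≡4. So 2^{8} ≡ 4 mod 14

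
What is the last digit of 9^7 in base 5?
Using Fermat: 9^{4} ≡ 1 (mod 5). 7 ≡ 3 (mod 4). So 9^{7} ≡ 9^{3} ≡ 4 (mod 5)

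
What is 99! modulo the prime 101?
(100)! = (99)! × (100) ≡ -1 mod 101. So (99)! ≡ -1 × (100)^(-1) ≡ (-1)×(-1) = 1 mod 101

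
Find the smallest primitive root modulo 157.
g = 5. Powers: [5, 25, 125, 154, 142, 82, 96, 9, 45, 68, ...] generates all 156 non-zero residues.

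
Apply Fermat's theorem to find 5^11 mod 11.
By Fermat: 5^{10} ≡ 1 mod 11. So 5^{11} = 5^{10} · 5^{1} ≡ 5^{1} ≡ 5 mod 11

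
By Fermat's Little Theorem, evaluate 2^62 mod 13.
By Fermat: 2^{12} ≡ 1 mod 13. 62 = 5×12 + 2. So 2^{62} ≡ 2^{2} ≡ 4 mod 13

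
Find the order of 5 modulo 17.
Powers of 5 mod 17: 5^1≡5, 5^2≡8, 5^3≡6, 5^4≡13, 5^5≡14, 5^6≡2, 5^7≡10, 5^8≡16, 5^9≡12, 5^10≡9, 5^11≡11, 5^12≡4, 5^13≡3, 5^14≡15, 5^15≡7, 5^16≡1. So the order of 5 is 16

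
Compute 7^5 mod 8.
By repeated squaring mod 8: 7^{1}≡7, 7^{2}≡1, 7^{4}≡1. Then 7^{5} = 7^{4+1} ≡ 1 × 7 ≡ 7 mod 8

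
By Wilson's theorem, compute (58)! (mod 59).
By Wilson's theorem, (58)! ≡ -1 ≡ 58 (mod 59)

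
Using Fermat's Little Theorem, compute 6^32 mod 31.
By Fermat: 6^{30} ≡ 1 mod 31. So 6^{32} = 6^{30} · 6^{2} ≡ 6^{2} ≡ 5 mod 31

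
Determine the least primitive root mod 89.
g = 3. Powers: [3, 9, 27, 81, 65, 17, 51, 64, ...] generates all 88 non-zero residues.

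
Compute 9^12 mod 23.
By repeated squaring (mod 23): 9^{1}≡9, 9^{2}≡12, 9^{4}≡6, 9^{8}≡13. Then 9^{12} = 9^{8+4} ≡ 13 × 6 ≡ 9 (mod 23)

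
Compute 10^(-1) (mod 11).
Since 11 is prime, by Fermat 10^(-1) ≡ 10^{9} ≡ 10 (mod 11). Verify: 10 × 10 = 100 ≡ 1 (mod 11)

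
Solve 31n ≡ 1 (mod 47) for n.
Since 47 is prime, by Fermat 31^(-1) ≡ 31^{45} ≡ 44 (mod 47). Verify: 31 × 44 = 1364 ≡ 1 (mod 47)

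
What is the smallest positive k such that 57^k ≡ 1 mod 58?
Powers of 57 mod 58: 57^1≡57, 57^2≡1. So the order of 57 is 2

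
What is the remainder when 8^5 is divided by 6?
By repeated squaring (mod 6): 8^{1}≡2, 8^{2}≡4, 8^{4}≡4. Then 8^{5} = 8^{4+1} ≡ 4 × 2 ≡ 2 (mod 6)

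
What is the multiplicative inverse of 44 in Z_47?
Since 47 is prime, by Fermat 44^(-1) ≡ 44^{45} ≡ 31 (mod 47). Verify: 44 × 31 = 1364 ≡ 1 (mod 47)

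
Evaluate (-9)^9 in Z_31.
By repeated squaring mod 31: (-9)^{1}≡22, (-9)^{2}≡19, (-9)^{4}≡20, (-9)^{8}≡28. Then (-9)^{9} = (-9)^{8+1} ≡ 28 × 22 ≡ 27 mod 31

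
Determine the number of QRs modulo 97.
Exactly half the non-zero residues mod a prime are QRs: (97-1)/2 = 48.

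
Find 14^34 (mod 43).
By repeated squaring (mod 43): 14^{1}≡14, 14^{2}≡24, 14^{4}≡17, 14^{8}≡31, 14^{16}≡15, 14^{32}≡10. Then 14^{34} = 14^{32+2} ≡ 10 × 24 ≡ 25 (mod 43)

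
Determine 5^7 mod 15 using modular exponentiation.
By repeated squaring mod 15: 5^{1}≡5, 5^{2}≡10, 5^{4}≡10. Then 5^{7} = 5^{4+2+1} ≡ 10 × 10 × 5 ≡ 5 mod 15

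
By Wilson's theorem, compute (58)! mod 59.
By Wilson's theorem, (58)! ≡ -1 ≡ 58 mod 59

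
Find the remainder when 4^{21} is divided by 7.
By Fermat: 4^{6} ≡ 1 mod 7. 21 = 3×6 + 3. So 4^{21} ≡ 4^{3} ≡ 1 mod 7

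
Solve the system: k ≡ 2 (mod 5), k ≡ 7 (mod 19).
M = 5 × 19 = 95. M₁ = 19, y₁ ≡ 4 (mod 5). M₂ = 5, y₂ ≡ 4 (mod 19). k = 2×19×4 + 7×5×4 ≡ 7 (mod 95)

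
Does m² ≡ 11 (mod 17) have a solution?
By Euler's criterion: 11^{8} ≡ 16 (mod 17). Since this equals -1 (≡ 16), 11 is not a QR.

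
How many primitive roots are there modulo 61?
A prime p has φ(p-1) primitive roots; here φ(60) = 16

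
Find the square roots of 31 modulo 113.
The square roots of 31 mod 113 are 12 and 101. Verify: 12² = 144 ≡ 31 mod 113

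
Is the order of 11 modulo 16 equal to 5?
Powers of 11 mod 16: 11^1≡11, 11^2≡9, 11^3≡3, 11^4≡1. Already 11^4≡1, so the order is 4 < 5. No, the actual order is 4.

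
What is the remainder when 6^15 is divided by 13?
Using Fermat: 6^{12} ≡ 1 (mod 13). 15 ≡ 3 (mod 12). So 6^{15} ≡ 6^{3} ≡ 8 (mod 13)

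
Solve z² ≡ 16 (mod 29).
The square roots of 16 mod 29 are 25 and 4. Verify: 25² = 625 ≡ 16 (mod 29)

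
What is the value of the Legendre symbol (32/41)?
(32/41) = 32^{20} mod 41 = 1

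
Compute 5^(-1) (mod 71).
Since 71 is prime, by Fermat 5^(-1) ≡ 5^{69} ≡ 57 (mod 71). Verify: 5 × 57 = 285 ≡ 1 (mod 71)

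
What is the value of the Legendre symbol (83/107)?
(83/107) = 83^{53} mod 107 = 1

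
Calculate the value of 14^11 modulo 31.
By repeated squaring (mod 31): 14^{1}≡14, 14^{2}≡10, 14^{4}≡7, 14^{8}≡18. Then 14^{11} = 14^{8+2+1} ≡ 18 × 10 × 14 ≡ 9 (mod 31)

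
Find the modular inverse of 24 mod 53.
Since 53 is prime, by Fermat 24^(-1) ≡ 24^{51} ≡ 42 (mod 53). Verify: 24 × 42 = 1008 ≡ 1 (mod 53)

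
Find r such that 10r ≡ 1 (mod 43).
Since 43 is prime, by Fermat 10^(-1) ≡ 10^{41} ≡ 13 (mod 43). Verify: 10 × 13 = 130 ≡ 1 (mod 43)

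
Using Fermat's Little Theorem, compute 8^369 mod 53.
By Fermat: 8^{52} ≡ 1 (mod 53). 369 ≡ 5 (mod 52). So 8^{369} ≡ 8^{5} ≡ 14 (mod 53)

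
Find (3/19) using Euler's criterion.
(3/19) = 3^{9} mod 19 = -1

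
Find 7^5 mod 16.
By repeated squaring mod 16: 7^{1}≡7, 7^{2}≡1, 7^{4}≡1. Then 7^{5} = 7^{4+1} ≡ 1 × 7 ≡ 7 mod 16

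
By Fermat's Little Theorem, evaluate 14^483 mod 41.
By Fermat: 14^{40} ≡ 1 mod 41. 483 ≡ 3 mod 40. So 14^{483} ≡ 14^{3} ≡ 38 mod 41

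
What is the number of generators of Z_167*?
Number of primitive roots mod 167 = φ(p-1) = φ(166) = 82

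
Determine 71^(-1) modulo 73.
Since 73 is prime, by Fermat 71^(-1) ≡ 71^{71} ≡ 36 mod 73. Verify: 71 × 36 = 2556 ≡ 1 mod 73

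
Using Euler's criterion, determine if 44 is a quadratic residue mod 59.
By Euler's criterion: 44^{29} ≡ 58 mod 59. Since this equals -1 (≡ 58), 44 is not a QR.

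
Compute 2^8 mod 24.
By repeated squaring (mod 24): 2^{1}≡2, 2^{2}≡4, 2^{4}≡16, 2^{8}≡16. So 2^{8} ≡ 16 (mod 24)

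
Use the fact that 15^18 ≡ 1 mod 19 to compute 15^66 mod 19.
By Fermat: 15^{18} ≡ 1 mod 19. 66 = 3×18 + 12. So 15^{66} ≡ 15^{12} ≡ 7 mod 19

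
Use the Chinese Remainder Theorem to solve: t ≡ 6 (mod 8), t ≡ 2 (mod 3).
M = 8 × 3 = 24. M₁ = 3, y₁ ≡ 3 (mod 8). M₂ = 8, y₂ ≡ 2 (mod 3). t = 6×3×3 + 2×8×2 ≡ 14 (mod 24)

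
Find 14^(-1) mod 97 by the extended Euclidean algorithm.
Extended GCD: 14(7) + 97(-1) = 1. So 14^(-1) ≡ 7 mod 97. Verify: 14 × 7 = 98 ≡ 1 mod 97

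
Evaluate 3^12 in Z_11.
Using Fermat: 3^{10} ≡ 1 mod 11. 12 ≡ 2 mod 10. So 3^{12} ≡ 3^{2} ≡ 9 mod 11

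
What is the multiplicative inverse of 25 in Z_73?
Since 73 is prime, by Fermat 25^(-1) ≡ 25^{71} ≡ 38 (mod 73). Verify: 25 × 38 = 950 ≡ 1 (mod 73)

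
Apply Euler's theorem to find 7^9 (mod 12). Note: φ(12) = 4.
By Euler: 7^{4} ≡ 1 (mod 12) since gcd(7, 12) = 1. 9 = 2×4 + 1. So 7^{9} ≡ 7^{1} ≡ 7 (mod 12)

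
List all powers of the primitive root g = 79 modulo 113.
79^1, 79^2, ..., 79^{112} mod 113: [79, 26, 20, 111, 68, 61, 73, 4, 90, 104, 80, 105, 46, 18, 66, 16, 21, 77, 94, 81, 71, 72, 38, 64, 84, 82, 37, 98, 58, 62, 39, 30, 110, 102, 35, 53, 6, 22, 43, 7, 101, 69, 27, 99, 24, 88, 59, 28, 65, 50, 108, 57, 96, 13, 10, 112, 34, 87, 93, 2, 45, 52, 40, 109, 23, 9, 33, 8, 67, 95, 47, 97, 92, 36, 19, 32, 42, 41, 75, 49, 29, 31, 76, 15, 55, 51, 74, 83, 3, 11, 78, 60, 107, 91, 70, 106, 12, 44, 86, 14, 89, 25, 54, 85, 48, 63, 5, 56, 17, 100, 103, 1]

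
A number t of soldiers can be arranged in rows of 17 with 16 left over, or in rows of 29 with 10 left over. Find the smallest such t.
M = 17 × 29 = 493. M₁ = 29, y₁ ≡ 10 (mod 17). M₂ = 17, y₂ ≡ 12 (mod 29). t = 16×29×10 + 10×17×12 ≡ 271 (mod 493)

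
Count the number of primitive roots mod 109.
A prime p has φ(p-1) primitive roots; here φ(108) = 36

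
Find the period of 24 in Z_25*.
Powers of 24 mod 25: 24^1≡24, 24^2≡1. So the order of 24 is 2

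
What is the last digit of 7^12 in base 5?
Using Fermat: 7^{4} ≡ 1 mod 5. 12 ≡ 0 mod 4. So 7^{12} ≡ 7^{0} ≡ 1 mod 5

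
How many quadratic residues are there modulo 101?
For prime 101, there are (p-1)/2 = (101-1)/2 = 50 quadratic residues (excluding 0).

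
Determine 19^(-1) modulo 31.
Since 31 is prime, by Fermat 19^(-1) ≡ 19^{29} ≡ 18 mod 31. Verify: 19 × 18 = 342 ≡ 1 mod 31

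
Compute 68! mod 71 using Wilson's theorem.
(70)! = (68)! × (69) × (70) ≡ -1 mod 71. So (68)! ≡ -1 × [(70)(69)]^(-1) ≡ 35 mod 71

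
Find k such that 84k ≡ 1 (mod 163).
Since 163 is prime, by Fermat 84^(-1) ≡ 84^{161} ≡ 33 (mod 163). Verify: 84 × 33 = 2772 ≡ 1 (mod 163)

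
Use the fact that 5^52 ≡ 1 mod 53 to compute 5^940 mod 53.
By Fermat: 5^{52} ≡ 1 mod 53. 940 ≡ 4 mod 52. So 5^{940} ≡ 5^{4} ≡ 42 mod 53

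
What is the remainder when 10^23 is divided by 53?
By repeated squaring (mod 53): 10^{1}≡10, 10^{2}≡47, 10^{4}≡36, 10^{8}≡24, 10^{16}≡46. Then 10^{23} = 10^{16+4+2+1} ≡ 46 × 36 × 47 × 10 ≡ 15 (mod 53)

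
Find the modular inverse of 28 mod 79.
Since 79 is prime, by Fermat 28^(-1) ≡ 28^{77} ≡ 48 (mod 79). Verify: 28 × 48 = 1344 ≡ 1 (mod 79)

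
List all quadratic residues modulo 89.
Quadratic residues modulo 89: {1, 2, 4, 5, 8, 9, 10, 11, 16, 17, 18, 20, 21, 22, 25, 32, 34, 36, 39, 40, 42, 44, 45, 47, 49, 50, 53, 55, 57, 64, 67, 68, 69, 71, 72, 73, 78, 79, 80, 81, 84, 85, 87, 88}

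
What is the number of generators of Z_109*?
There are φ(109-1) = φ(108) = 36 primitive roots modulo 109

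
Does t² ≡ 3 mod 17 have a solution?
By Euler's criterion: 3^{8} ≡ 16 mod 17. Since this equals -1 (≡ 16), 3 is not a QR.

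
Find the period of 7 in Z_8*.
Powers of 7 mod 8: 7^1≡7, 7^2≡1. ord_8(7) = 2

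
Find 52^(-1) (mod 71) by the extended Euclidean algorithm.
Extended GCD: 52(-15) + 71(11) = 1. So 52^(-1) ≡ -15 ≡ 56 (mod 71). Verify: 52 × 56 = 2912 ≡ 1 (mod 71)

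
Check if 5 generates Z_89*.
5^{44} ≡ 1 mod 89 and 44 < 88, so ord_89(5) = 44 ≠ 88 and 5 is not a primitive root.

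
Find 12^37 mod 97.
By repeated squaring mod 97: 12^{1}≡12, 12^{2}≡47, 12^{4}≡75, 12^{8}≡96, 12^{16}≡1, 12^{32}≡1. Then 12^{37} = 12^{32+4+1} ≡ 1 × 75 × 12 ≡ 27 mod 97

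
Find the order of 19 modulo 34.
Powers of 19 mod 34: 19^1≡19, 19^2≡21, 19^3≡25, 19^4≡33, 19^5≡15, 19^6≡13, 19^7≡9, 19^8≡1. ord_34(19) = 8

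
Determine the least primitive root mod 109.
g = 6. For each prime q|108: 6^{54}≡108, 6^{36}≡63, none ≡ 1, so ord_109(6) = 108 and 6 is a primitive root.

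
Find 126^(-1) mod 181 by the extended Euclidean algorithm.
Extended GCD: 126(-79) + 181(55) = 1. So 126^(-1) ≡ -79 ≡ 102 mod 181. Verify: 126 × 102 = 12852 ≡ 1 mod 181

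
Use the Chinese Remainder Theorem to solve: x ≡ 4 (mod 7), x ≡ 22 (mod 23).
M = 7 × 23 = 161. M₁ = 23, y₁ ≡ 4 (mod 7). M₂ = 7, y₂ ≡ 10 (mod 23). x = 4×23×4 + 22×7×10 ≡ 137 (mod 161)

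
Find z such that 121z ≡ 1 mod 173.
Since 173 is prime, by Fermat 121^(-1) ≡ 121^{171} ≡ 163 mod 173. Verify: 121 × 163 = 19723 ≡ 1 mod 173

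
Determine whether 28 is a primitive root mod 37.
28^{18} ≡ 1 mod 37 and 18 < 36, so ord_37(28) = 18 ≠ 36 and 28 is not a primitive root.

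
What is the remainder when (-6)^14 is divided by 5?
Using Fermat: (-6)^{4} ≡ 1 (mod 5). 14 ≡ 2 (mod 4). So (-6)^{14} ≡ (-6)^{2} ≡ 1 (mod 5)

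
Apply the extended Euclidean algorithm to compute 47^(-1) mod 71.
Extended GCD: 47(-3) + 71(2) = 1. So 47^(-1) ≡ -3 ≡ 68 (mod 71). Verify: 47 × 68 = 3196 ≡ 1 (mod 71)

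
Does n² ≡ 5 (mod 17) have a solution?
By Euler's criterion: 5^{8} ≡ 16 (mod 17). Since this equals -1 (≡ 16), 5 is not a QR.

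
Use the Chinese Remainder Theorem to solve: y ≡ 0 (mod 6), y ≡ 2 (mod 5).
M = 6 × 5 = 30. M₁ = 5, y₁ ≡ 5 (mod 6). M₂ = 6, y₂ ≡ 1 (mod 5). y = 0×5×5 + 2×6×1 ≡ 12 (mod 30)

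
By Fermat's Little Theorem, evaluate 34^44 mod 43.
By Fermat: 34^{42} ≡ 1 (mod 43). So 34^{44} = 34^{42} · 34^{2} ≡ 34^{2} ≡ 38 (mod 43)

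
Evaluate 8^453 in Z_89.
Using Fermat: 8^{88} ≡ 1 mod 89. 453 ≡ 13 mod 88. So 8^{453} ≡ 8^{13} ≡ 64 mod 89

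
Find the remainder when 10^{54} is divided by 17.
By Fermat: 10^{16} ≡ 1 (mod 17). 54 = 3×16 + 6. So 10^{54} ≡ 10^{6} ≡ 9 (mod 17)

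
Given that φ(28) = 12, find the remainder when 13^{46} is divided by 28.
By Euler: 13^{12} ≡ 1 (mod 28) since gcd(13, 28) = 1. 46 = 3×12 + 10. So 13^{46} ≡ 13^{10} ≡ 1 (mod 28)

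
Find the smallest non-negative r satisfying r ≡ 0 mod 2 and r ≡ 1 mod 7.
M = 2 × 7 = 14. M₁ = 7, y₁ ≡ 1 mod 2. M₂ = 2, y₂ ≡ 4 mod 7. r = 0×7×1 + 1×2×4 ≡ 8 mod 14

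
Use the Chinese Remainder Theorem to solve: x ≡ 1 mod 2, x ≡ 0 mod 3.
M = 2 × 3 = 6. M₁ = 3, y₁ ≡ 1 mod 2. M₂ = 2, y₂ ≡ 2 mod 3. x = 1×3×1 + 0×2×2 ≡ 3 mod 6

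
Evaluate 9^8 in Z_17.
By repeated squaring mod 17: 9^{1}≡9, 9^{2}≡13, 9^{4}≡16, 9^{8}≡1. So 9^{8} ≡ 1 mod 17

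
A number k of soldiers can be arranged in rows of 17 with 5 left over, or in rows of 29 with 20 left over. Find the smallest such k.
M = 17 × 29 = 493. M₁ = 29, y₁ ≡ 10 mod 17. M₂ = 17, y₂ ≡ 12 mod 29. k = 5×29×10 + 20×17×12 ≡ 107 mod 493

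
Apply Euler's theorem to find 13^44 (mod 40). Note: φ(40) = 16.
By Euler: 13^{16} ≡ 1 (mod 40) since gcd(13, 40) = 1. 44 = 2×16 + 12. So 13^{44} ≡ 13^{12} ≡ 1 (mod 40)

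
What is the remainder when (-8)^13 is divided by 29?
By repeated squaring (mod 29): (-8)^{1}≡21, (-8)^{2}≡6, (-8)^{4}≡7, (-8)^{8}≡20. Then (-8)^{13} = (-8)^{8+4+1} ≡ 20 × 7 × 21 ≡ 11 (mod 29)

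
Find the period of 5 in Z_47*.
Powers of 5 mod 47: 5^1≡5, 5^2≡25, 5^3≡31, 5^4≡14, 5^5≡23, 5^6≡21, 5^7≡11, 5^8≡8, 5^9≡40, 5^10≡12, 5^11≡13, 5^12≡18, 5^13≡43, 5^14≡27, 5^15≡41, 5^16≡17, 5^17≡38, 5^18≡2, 5^19≡10, 5^20≡3, 5^21≡15, 5^22≡28, 5^23≡46, 5^24≡42, 5^25≡22, 5^26≡16, 5^27≡33, 5^28≡24, 5^29≡26, 5^30≡36, 5^31≡39, 5^32≡7, 5^33≡35, 5^34≡34, 5^35≡29, 5^36≡4, 5^37≡20, 5^38≡6, 5^39≡30, 5^40≡9, 5^41≡45, 5^42≡37, 5^43≡44, 5^44≡32, 5^45≡19, 5^46≡1. ord_47(5) = 46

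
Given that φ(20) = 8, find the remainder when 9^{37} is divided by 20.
By Euler: 9^{8} ≡ 1 mod 20 since gcd(9, 20) = 1. 37 = 4×8 + 5. So 9^{37} ≡ 9^{5} ≡ 9 mod 20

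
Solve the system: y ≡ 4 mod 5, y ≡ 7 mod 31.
M = 5 × 31 = 155. M₁ = 31, y₁ ≡ 1 mod 5. M₂ = 5, y₂ ≡ 25 mod 31. y = 4×31×1 + 7×5×25 ≡ 69 mod 155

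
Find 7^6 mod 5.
Using Fermat: 7^{4} ≡ 1 mod 5. 6 ≡ 2 mod 4. So 7^{6} ≡ 7^{2} ≡ 4 mod 5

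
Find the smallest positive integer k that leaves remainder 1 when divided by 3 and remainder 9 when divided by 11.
M = 3 × 11 = 33. M₁ = 11, y₁ ≡ 2 (mod 3). M₂ = 3, y₂ ≡ 4 (mod 11). k = 1×11×2 + 9×3×4 ≡ 31 (mod 33)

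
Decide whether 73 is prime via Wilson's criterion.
(72)! mod 73 = 72. Since 72 ≡ -1 mod 73, 73 is prime.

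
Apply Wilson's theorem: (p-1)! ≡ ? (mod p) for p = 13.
By Wilson's theorem, (12)! ≡ -1 ≡ 12 mod 13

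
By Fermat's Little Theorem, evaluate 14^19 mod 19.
By Fermat: 14^{18} ≡ 1 (mod 19). So 14^{19} = 14^{18} · 14^{1} ≡ 14^{1} ≡ 14 (mod 19)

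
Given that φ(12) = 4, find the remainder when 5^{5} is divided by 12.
By Euler: 5^{4} ≡ 1 (mod 12) since gcd(5, 12) = 1. 5 = 1×4 + 1. So 5^{5} ≡ 5^{1} ≡ 5 (mod 12)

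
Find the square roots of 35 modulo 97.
The square roots of 35 mod 97 are 61 and 36. Verify: 61² = 3721 ≡ 35 mod 97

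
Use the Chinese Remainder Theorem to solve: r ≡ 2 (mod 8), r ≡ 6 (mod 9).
M = 8 × 9 = 72. M₁ = 9, y₁ ≡ 1 (mod 8). M₂ = 8, y₂ ≡ 8 (mod 9). r = 2×9×1 + 6×8×8 ≡ 42 (mod 72)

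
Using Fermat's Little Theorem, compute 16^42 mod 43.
By Fermat's Little Theorem, 16^{42} ≡ 1 mod 43 since 43 is prime and gcd(16, 43) = 1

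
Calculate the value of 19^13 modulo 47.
By repeated squaring (mod 47): 19^{1}≡19, 19^{2}≡32, 19^{4}≡37, 19^{8}≡6. Then 19^{13} = 19^{8+4+1} ≡ 6 × 37 × 19 ≡ 35 (mod 47)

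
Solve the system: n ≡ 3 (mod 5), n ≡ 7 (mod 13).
M = 5 × 13 = 65. M₁ = 13, y₁ ≡ 2 (mod 5). M₂ = 5, y₂ ≡ 8 (mod 13). n = 3×13×2 + 7×5×8 ≡ 33 (mod 65)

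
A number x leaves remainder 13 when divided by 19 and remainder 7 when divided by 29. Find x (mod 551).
M = 19 × 29 = 551. M₁ = 29, y₁ ≡ 2 (mod 19). M₂ = 19, y₂ ≡ 26 (mod 29). x = 13×29×2 + 7×19×26 ≡ 355 (mod 551)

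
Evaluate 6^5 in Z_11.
By repeated squaring (mod 11): 6^{1}≡6, 6^{2}≡3, 6^{4}≡9. Then 6^{5} = 6^{4+1} ≡ 9 × 6 ≡ 10 (mod 11)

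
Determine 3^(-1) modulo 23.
Since 23 is prime, by Fermat 3^(-1) ≡ 3^{21} ≡ 8 mod 23. Verify: 3 × 8 = 24 ≡ 1 mod 23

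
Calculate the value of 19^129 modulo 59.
Using Fermat: 19^{58} ≡ 1 (mod 59). 129 ≡ 13 (mod 58). So 19^{129} ≡ 19^{13} ≡ 57 (mod 59)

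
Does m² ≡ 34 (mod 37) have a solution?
By Euler's criterion: 34^{18} ≡ 1 (mod 37). Since this equals 1, 34 is a QR.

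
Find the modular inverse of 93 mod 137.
Since 137 is prime, by Fermat 93^(-1) ≡ 93^{135} ≡ 28 mod 137. Verify: 93 × 28 = 2604 ≡ 1 mod 137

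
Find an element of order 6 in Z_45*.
4 has order 6 mod 45 since 4^{6} ≡ 1 (mod 45) and no smaller power works.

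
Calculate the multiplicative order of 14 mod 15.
Powers of 14 mod 15: 14^1≡14, 14^2≡1. ord_15(14) = 2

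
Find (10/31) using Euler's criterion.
(10/31) = 10^{15} mod 31 = 1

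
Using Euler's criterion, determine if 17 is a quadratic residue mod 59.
By Euler's criterion: 17^{29} ≡ 1 mod 59. Since this equals 1, 17 is a QR.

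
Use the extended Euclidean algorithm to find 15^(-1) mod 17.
Extended GCD: 15(8) + 17(-7) = 1. So 15^(-1) ≡ 8 (mod 17). Verify: 15 × 8 = 120 ≡ 1 (mod 17)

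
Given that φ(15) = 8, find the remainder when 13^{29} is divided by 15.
By Euler: 13^{8} ≡ 1 (mod 15) since gcd(13, 15) = 1. 29 = 3×8 + 5. So 13^{29} ≡ 13^{5} ≡ 13 (mod 15)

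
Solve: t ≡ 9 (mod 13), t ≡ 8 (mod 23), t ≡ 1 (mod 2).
M = 13 × 23 × 2 = 598. M₁ = 46, y₁ ≡ 2 (mod 13). M₂ = 26, y₂ ≡ 8 (mod 23). M₃ = 299, y₃ ≡ 1 (mod 2). t = 9×46×2 + 8×26×8 + 1×299×1 ≡ 399 (mod 598)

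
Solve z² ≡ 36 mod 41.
The square roots of 36 mod 41 are 6 and 35. Verify: 6² = 36 ≡ 36 mod 41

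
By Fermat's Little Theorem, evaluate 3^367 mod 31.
By Fermat: 3^{30} ≡ 1 (mod 31). 367 ≡ 7 (mod 30). So 3^{367} ≡ 3^{7} ≡ 17 (mod 31)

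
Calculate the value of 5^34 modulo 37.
By repeated squaring mod 37: 5^{1}≡5, 5^{2}≡25, 5^{4}≡33, 5^{8}≡16, 5^{16}≡34, 5^{32}≡9. Then 5^{34} = 5^{32+2} ≡ 9 × 25 ≡ 3 mod 37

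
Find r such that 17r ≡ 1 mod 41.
Since 41 is prime, by Fermat 17^(-1) ≡ 17^{39} ≡ 29 mod 41. Verify: 17 × 29 = 493 ≡ 1 mod 41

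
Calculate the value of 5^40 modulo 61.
By repeated squaring mod 61: 5^{1}≡5, 5^{2}≡25, 5^{4}≡15, 5^{8}≡42, 5^{16}≡56, 5^{32}≡25. Then 5^{40} = 5^{32+8} ≡ 25 × 42 ≡ 13 mod 61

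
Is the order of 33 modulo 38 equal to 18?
Powers of 33 mod 38: 33^1≡33, 33^2≡25, 33^3≡27, 33^4≡17, 33^5≡29, 33^6≡7, 33^7≡3, 33^8≡23, 33^9≡37, 33^10≡5, 33^11≡13, 33^12≡11, 33^13≡21, 33^14≡9, 33^15≡31, 33^16≡35, 33^17≡15, 33^18≡1. First k with 33^k≡1 is k=18. Yes, ord_38(33) = 18.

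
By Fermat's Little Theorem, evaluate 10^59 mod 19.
By Fermat: 10^{18} ≡ 1 mod 19. 59 = 3×18 + 5. So 10^{59} ≡ 10^{5} ≡ 3 mod 19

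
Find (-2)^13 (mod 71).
By repeated squaring (mod 71): (-2)^{1}≡69, (-2)^{2}≡4, (-2)^{4}≡16, (-2)^{8}≡43. Then (-2)^{13} = (-2)^{8+4+1} ≡ 43 × 16 × 69 ≡ 44 (mod 71)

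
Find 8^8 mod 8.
By repeated squaring mod 8: 8^{1}≡0, 8^{2}≡0, 8^{4}≡0, 8^{8}≡0. So 8^{8} ≡ 0 mod 8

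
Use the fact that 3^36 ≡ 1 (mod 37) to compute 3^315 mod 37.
By Fermat: 3^{36} ≡ 1 (mod 37). 315 ≡ 27 (mod 36). So 3^{315} ≡ 3^{27} ≡ 36 (mod 37)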